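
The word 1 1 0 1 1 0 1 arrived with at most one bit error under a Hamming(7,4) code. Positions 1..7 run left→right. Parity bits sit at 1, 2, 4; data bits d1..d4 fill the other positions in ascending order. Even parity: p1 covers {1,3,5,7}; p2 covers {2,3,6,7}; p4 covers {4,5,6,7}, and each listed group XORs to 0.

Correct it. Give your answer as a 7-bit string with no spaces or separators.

1101001

s1 (pos 1,3,5,7): 1⊕0⊕1⊕1 = 1
s2 (pos 2,3,6,7): 1⊕0⊕0⊕1 = 0
s4 (pos 4,5,6,7): 1⊕1⊕0⊕1 = 1
Syndrome s4…s1 = 101 → error at position 5.
Flip position 5: 1101101 → 1101001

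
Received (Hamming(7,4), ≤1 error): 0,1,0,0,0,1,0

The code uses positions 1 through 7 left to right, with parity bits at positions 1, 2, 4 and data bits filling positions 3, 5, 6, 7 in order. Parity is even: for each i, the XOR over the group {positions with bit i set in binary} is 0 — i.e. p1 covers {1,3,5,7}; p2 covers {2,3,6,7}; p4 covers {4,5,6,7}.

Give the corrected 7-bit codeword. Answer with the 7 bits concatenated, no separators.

0101010

s1 (pos 1,3,5,7): 0⊕0⊕0⊕0 = 0
s2 (pos 2,3,6,7): 1⊕0⊕1⊕0 = 0
s4 (pos 4,5,6,7): 0⊕0⊕1⊕0 = 1
Syndrome s4…s1 = 100 → error at position 4.
Flip position 4: 0100010 → 0101010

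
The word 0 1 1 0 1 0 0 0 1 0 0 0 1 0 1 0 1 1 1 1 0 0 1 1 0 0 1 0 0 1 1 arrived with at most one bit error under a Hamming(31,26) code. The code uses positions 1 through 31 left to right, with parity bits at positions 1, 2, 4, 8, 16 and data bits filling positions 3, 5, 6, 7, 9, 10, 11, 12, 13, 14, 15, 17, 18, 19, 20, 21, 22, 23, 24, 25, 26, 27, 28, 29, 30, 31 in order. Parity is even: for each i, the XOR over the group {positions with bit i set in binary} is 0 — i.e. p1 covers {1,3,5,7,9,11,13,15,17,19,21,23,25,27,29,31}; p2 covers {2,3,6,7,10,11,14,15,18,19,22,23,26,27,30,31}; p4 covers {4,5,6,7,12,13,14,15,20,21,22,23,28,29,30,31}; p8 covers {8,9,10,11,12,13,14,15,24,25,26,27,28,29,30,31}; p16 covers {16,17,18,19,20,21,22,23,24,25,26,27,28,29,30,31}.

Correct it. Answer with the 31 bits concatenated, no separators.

s1 (pos 1,3,5,7,9,11,13,15,17,19,21,23,25,27,29,31): 0⊕1⊕1⊕0⊕1⊕0⊕1⊕1⊕1⊕1⊕0⊕1⊕0⊕1⊕0⊕1 = 0
s2 (pos 2,3,6,7,10,11,14,15,18,19,22,23,26,27,30,31): 1⊕1⊕0⊕0⊕0⊕0⊕0⊕1⊕1⊕1⊕0⊕1⊕0⊕1⊕1⊕1 = 1
s4 (pos 4,5,6,7,12,13,14,15,20,21,22,23,28,29,30,31): 0⊕1⊕0⊕0⊕0⊕1⊕0⊕1⊕1⊕0⊕0⊕1⊕0⊕0⊕1⊕1 = 1
s8 (pos 8,9,10,11,12,13,14,15,24,25,26,27,28,29,30,31): 0⊕1⊕0⊕0⊕0⊕1⊕0⊕1⊕1⊕0⊕0⊕1⊕0⊕0⊕1⊕1 = 1
s16 (pos 16,17,18,19,20,21,22,23,24,25,26,27,28,29,30,31): 0⊕1⊕1⊕1⊕1⊕0⊕0⊕1⊕1⊕0⊕0⊕1⊕0⊕0⊕1⊕1 = 1
Syndrome s16…s1 = 11110 → error at position 30.
Flip position 30: 0110100010001010111100110010011 → 0110100010001010111100110010001

0110100010001010111100110010001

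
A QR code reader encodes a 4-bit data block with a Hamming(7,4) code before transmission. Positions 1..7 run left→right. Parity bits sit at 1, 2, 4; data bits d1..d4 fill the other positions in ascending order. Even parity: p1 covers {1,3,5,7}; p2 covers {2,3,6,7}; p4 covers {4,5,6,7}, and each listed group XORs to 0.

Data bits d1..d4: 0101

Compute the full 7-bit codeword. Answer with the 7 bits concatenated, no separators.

Place data at non-parity positions: p1 p2 0 p4 1 0 1
p1 (pos 1,3,5,7): XOR of data positions = 0⊕1⊕1 = 0
p2 (pos 2,3,6,7): XOR of data positions = 0⊕0⊕1 = 1
p4 (pos 4,5,6,7): XOR of data positions = 1⊕0⊕1 = 0
Codeword: 0100101

0100101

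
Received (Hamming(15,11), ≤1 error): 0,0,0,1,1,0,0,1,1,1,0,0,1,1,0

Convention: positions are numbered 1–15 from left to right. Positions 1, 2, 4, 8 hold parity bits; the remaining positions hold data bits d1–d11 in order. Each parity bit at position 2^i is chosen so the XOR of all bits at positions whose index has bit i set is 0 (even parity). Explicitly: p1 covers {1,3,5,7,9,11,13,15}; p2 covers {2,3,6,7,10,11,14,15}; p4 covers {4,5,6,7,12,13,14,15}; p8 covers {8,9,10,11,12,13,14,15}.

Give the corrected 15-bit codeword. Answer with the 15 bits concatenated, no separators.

000110010100110

s1 (pos 1,3,5,7,9,11,13,15): 0⊕0⊕1⊕0⊕1⊕0⊕1⊕0 = 1
s2 (pos 2,3,6,7,10,11,14,15): 0⊕0⊕0⊕0⊕1⊕0⊕1⊕0 = 0
s4 (pos 4,5,6,7,12,13,14,15): 1⊕1⊕0⊕0⊕0⊕1⊕1⊕0 = 0
s8 (pos 8,9,10,11,12,13,14,15): 1⊕1⊕1⊕0⊕0⊕1⊕1⊕0 = 1
Syndrome s8…s1 = 1001 → error at position 9.
Flip position 9: 000110011100110 → 000110010100110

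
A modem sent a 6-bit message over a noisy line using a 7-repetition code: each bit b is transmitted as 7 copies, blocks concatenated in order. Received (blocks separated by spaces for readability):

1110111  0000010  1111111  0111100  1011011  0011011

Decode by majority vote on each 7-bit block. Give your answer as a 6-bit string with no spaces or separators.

101111

Block 1 (1110111): 6 ones → 1
Block 2 (0000010): 1 one → 0
Block 3 (1111111): 7 ones → 1
Block 4 (0111100): 4 ones → 1
Block 5 (1011011): 5 ones → 1
Block 6 (0011011): 4 ones → 1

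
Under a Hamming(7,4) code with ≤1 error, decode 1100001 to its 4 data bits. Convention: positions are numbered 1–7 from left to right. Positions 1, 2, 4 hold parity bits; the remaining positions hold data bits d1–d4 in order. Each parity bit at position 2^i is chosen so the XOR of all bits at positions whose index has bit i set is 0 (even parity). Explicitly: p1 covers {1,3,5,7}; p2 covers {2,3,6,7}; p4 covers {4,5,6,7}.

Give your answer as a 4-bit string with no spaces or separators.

0001

s1 (pos 1,3,5,7): 1⊕0⊕0⊕1 = 0
s2 (pos 2,3,6,7): 1⊕0⊕0⊕1 = 0
s4 (pos 4,5,6,7): 0⊕0⊕0⊕1 = 1
Syndrome s4…s1 = 100 → error at position 4.
Flip position 4: 1100001 → 1101001
Read data bits from positions 3,5,6,7: 0001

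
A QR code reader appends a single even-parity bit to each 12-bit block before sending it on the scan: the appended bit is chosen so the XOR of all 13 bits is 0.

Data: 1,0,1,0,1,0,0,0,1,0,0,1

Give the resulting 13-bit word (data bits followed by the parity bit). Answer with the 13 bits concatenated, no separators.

XOR of the 12 data bits: 1⊕0⊕1⊕0⊕1⊕0⊕0⊕0⊕1⊕0⊕0⊕1 = 1
Parity bit = 1 (so all 13 bits XOR to 0).

1010100010011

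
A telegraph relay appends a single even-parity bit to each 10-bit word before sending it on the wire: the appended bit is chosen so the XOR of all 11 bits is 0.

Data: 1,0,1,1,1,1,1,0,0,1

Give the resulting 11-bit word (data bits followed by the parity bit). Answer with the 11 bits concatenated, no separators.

XOR of the 10 data bits: 1⊕0⊕1⊕1⊕1⊕1⊕1⊕0⊕0⊕1 = 1
Parity bit = 1 (so all 11 bits XOR to 0).

10111110011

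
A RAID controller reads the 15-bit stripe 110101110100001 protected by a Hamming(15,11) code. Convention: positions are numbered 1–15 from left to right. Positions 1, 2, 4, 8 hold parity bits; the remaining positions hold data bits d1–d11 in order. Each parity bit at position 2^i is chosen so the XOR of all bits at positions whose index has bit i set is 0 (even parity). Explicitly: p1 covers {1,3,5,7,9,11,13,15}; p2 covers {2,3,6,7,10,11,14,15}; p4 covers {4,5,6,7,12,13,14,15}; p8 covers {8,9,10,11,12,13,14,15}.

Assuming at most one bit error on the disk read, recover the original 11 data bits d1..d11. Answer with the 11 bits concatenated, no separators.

s1 (pos 1,3,5,7,9,11,13,15): 1⊕0⊕0⊕1⊕0⊕0⊕0⊕1 = 1
s2 (pos 2,3,6,7,10,11,14,15): 1⊕0⊕1⊕1⊕1⊕0⊕0⊕1 = 1
s4 (pos 4,5,6,7,12,13,14,15): 1⊕0⊕1⊕1⊕0⊕0⊕0⊕1 = 0
s8 (pos 8,9,10,11,12,13,14,15): 1⊕0⊕1⊕0⊕0⊕0⊕0⊕1 = 1
Syndrome s8…s1 = 1011 → error at position 11.
Flip position 11: 110101110100001 → 110101110110001
Read data bits from positions 3,5,6,7,9,10,11,12,13,14,15: 00110110001

00110110001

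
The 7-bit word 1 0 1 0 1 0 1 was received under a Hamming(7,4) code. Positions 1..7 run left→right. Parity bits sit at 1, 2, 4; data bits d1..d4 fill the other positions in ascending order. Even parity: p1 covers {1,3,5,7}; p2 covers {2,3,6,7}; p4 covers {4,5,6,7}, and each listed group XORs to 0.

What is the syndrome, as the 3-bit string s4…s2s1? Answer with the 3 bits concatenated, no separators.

s1 (pos 1,3,5,7): 1⊕1⊕1⊕1 = 0
s2 (pos 2,3,6,7): 0⊕1⊕0⊕1 = 0
s4 (pos 4,5,6,7): 0⊕1⊕0⊕1 = 0
Syndrome s4…s1 = 000 → no error.

000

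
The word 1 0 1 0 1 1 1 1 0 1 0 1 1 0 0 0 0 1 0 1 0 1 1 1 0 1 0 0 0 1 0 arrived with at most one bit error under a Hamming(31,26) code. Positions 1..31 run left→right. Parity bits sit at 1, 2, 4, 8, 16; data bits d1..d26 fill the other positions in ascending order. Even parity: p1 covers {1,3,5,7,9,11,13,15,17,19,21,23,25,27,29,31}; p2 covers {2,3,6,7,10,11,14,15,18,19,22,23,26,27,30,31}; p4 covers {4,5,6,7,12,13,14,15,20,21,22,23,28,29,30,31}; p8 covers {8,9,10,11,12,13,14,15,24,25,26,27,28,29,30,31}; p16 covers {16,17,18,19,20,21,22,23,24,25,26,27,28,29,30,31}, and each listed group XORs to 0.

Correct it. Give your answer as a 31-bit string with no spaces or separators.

s1 (pos 1,3,5,7,9,11,13,15,17,19,21,23,25,27,29,31): 1⊕1⊕1⊕1⊕0⊕0⊕1⊕0⊕0⊕0⊕0⊕1⊕0⊕0⊕0⊕0 = 0
s2 (pos 2,3,6,7,10,11,14,15,18,19,22,23,26,27,30,31): 0⊕1⊕1⊕1⊕1⊕0⊕0⊕0⊕1⊕0⊕1⊕1⊕1⊕0⊕1⊕0 = 1
s4 (pos 4,5,6,7,12,13,14,15,20,21,22,23,28,29,30,31): 0⊕1⊕1⊕1⊕1⊕1⊕0⊕0⊕1⊕0⊕1⊕1⊕0⊕0⊕1⊕0 = 1
s8 (pos 8,9,10,11,12,13,14,15,24,25,26,27,28,29,30,31): 1⊕0⊕1⊕0⊕1⊕1⊕0⊕0⊕1⊕0⊕1⊕0⊕0⊕0⊕1⊕0 = 1
s16 (pos 16,17,18,19,20,21,22,23,24,25,26,27,28,29,30,31): 0⊕0⊕1⊕0⊕1⊕0⊕1⊕1⊕1⊕0⊕1⊕0⊕0⊕0⊕1⊕0 = 1
Syndrome s16…s1 = 11110 → error at position 30.
Flip position 30: 1010111101011000010101110100010 → 1010111101011000010101110100000

1010111101011000010101110100000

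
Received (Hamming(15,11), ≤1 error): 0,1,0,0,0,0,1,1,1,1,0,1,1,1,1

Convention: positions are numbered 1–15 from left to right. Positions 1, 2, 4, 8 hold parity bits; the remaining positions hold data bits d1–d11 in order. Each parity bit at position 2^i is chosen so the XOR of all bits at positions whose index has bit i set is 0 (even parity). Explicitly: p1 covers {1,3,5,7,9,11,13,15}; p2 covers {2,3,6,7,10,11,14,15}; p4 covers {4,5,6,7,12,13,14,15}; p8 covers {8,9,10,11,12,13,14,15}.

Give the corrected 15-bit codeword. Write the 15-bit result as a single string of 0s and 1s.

s1 (pos 1,3,5,7,9,11,13,15): 0⊕0⊕0⊕1⊕1⊕0⊕1⊕1 = 0
s2 (pos 2,3,6,7,10,11,14,15): 1⊕0⊕0⊕1⊕1⊕0⊕1⊕1 = 1
s4 (pos 4,5,6,7,12,13,14,15): 0⊕0⊕0⊕1⊕1⊕1⊕1⊕1 = 1
s8 (pos 8,9,10,11,12,13,14,15): 1⊕1⊕1⊕0⊕1⊕1⊕1⊕1 = 1
Syndrome s8…s1 = 1110 → error at position 14.
Flip position 14: 010000111101111 → 010000111101101

010000111101101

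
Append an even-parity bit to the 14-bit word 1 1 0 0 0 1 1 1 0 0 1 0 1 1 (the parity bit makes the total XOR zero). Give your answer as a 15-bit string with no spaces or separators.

XOR of the 14 data bits: 1⊕1⊕0⊕0⊕0⊕1⊕1⊕1⊕0⊕0⊕1⊕0⊕1⊕1 = 0
Parity bit = 0 (so all 15 bits XOR to 0).

110001110010110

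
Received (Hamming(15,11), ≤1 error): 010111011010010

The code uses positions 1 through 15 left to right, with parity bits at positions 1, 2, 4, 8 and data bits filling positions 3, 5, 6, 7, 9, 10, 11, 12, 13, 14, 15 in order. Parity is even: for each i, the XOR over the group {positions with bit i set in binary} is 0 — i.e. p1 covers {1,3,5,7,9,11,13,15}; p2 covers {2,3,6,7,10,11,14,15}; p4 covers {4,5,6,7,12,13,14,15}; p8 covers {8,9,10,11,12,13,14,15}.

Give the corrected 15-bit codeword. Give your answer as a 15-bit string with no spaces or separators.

110111011010010

s1 (pos 1,3,5,7,9,11,13,15): 0⊕0⊕1⊕0⊕1⊕1⊕0⊕0 = 1
s2 (pos 2,3,6,7,10,11,14,15): 1⊕0⊕1⊕0⊕0⊕1⊕1⊕0 = 0
s4 (pos 4,5,6,7,12,13,14,15): 1⊕1⊕1⊕0⊕0⊕0⊕1⊕0 = 0
s8 (pos 8,9,10,11,12,13,14,15): 1⊕1⊕0⊕1⊕0⊕0⊕1⊕0 = 0
Syndrome s8…s1 = 0001 → error at position 1.
Flip position 1: 010111011010010 → 110111011010010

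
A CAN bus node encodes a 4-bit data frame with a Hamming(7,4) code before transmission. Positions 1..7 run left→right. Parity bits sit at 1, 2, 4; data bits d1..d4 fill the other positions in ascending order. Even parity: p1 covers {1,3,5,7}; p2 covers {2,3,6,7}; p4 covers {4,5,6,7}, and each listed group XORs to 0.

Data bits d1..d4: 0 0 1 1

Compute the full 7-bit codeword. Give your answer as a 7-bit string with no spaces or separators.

1000011

Place data at non-parity positions: p1 p2 0 p4 0 1 1
p1 (pos 1,3,5,7): XOR of data positions = 0⊕0⊕1 = 1
p2 (pos 2,3,6,7): XOR of data positions = 0⊕1⊕1 = 0
p4 (pos 4,5,6,7): XOR of data positions = 0⊕1⊕1 = 0
Codeword: 1000011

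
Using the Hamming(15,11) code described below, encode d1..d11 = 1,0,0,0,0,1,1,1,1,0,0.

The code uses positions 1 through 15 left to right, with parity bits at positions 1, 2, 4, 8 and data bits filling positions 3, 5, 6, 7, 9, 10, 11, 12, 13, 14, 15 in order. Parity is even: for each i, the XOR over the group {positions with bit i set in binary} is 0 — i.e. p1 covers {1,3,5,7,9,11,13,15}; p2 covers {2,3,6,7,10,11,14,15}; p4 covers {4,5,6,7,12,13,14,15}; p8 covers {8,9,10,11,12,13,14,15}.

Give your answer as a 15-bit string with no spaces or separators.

Place data at non-parity positions: p1 p2 1 p4 0 0 0 p8 0 1 1 1 1 0 0
p1 (pos 1,3,5,7,9,11,13,15): XOR of data positions = 1⊕0⊕0⊕0⊕1⊕1⊕0 = 1
p2 (pos 2,3,6,7,10,11,14,15): XOR of data positions = 1⊕0⊕0⊕1⊕1⊕0⊕0 = 1
p4 (pos 4,5,6,7,12,13,14,15): XOR of data positions = 0⊕0⊕0⊕1⊕1⊕0⊕0 = 0
p8 (pos 8,9,10,11,12,13,14,15): XOR of data positions = 0⊕1⊕1⊕1⊕1⊕0⊕0 = 0
Codeword: 111000000111100

111000000111100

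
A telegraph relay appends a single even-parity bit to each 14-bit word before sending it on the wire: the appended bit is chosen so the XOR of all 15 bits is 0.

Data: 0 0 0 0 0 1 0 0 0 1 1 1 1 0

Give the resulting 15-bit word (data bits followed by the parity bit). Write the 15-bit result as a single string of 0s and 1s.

000001000111101

XOR of the 14 data bits: 0⊕0⊕0⊕0⊕0⊕1⊕0⊕0⊕0⊕1⊕1⊕1⊕1⊕0 = 1
Parity bit = 1 (so all 15 bits XOR to 0).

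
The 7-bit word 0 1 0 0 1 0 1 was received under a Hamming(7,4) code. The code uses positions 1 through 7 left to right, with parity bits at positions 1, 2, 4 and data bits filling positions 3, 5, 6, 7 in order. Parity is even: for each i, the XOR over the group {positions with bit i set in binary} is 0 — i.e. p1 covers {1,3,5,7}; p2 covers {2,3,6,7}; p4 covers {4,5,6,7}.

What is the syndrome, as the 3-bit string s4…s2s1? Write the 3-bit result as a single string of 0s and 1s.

000

s1 (pos 1,3,5,7): 0⊕0⊕1⊕1 = 0
s2 (pos 2,3,6,7): 1⊕0⊕0⊕1 = 0
s4 (pos 4,5,6,7): 0⊕1⊕0⊕1 = 0
Syndrome s4…s1 = 000 → no error.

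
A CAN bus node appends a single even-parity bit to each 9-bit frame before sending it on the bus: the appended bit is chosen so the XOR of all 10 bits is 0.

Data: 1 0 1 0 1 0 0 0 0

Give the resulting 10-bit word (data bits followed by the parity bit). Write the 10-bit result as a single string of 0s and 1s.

XOR of the 9 data bits: 1⊕0⊕1⊕0⊕1⊕0⊕0⊕0⊕0 = 1
Parity bit = 1 (so all 10 bits XOR to 0).

1010100001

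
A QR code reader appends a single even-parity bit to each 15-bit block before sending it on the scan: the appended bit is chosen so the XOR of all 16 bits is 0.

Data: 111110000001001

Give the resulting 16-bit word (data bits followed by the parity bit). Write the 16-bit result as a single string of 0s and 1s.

XOR of the 15 data bits: 1⊕1⊕1⊕1⊕1⊕0⊕0⊕0⊕0⊕0⊕0⊕1⊕0⊕0⊕1 = 1
Parity bit = 1 (so all 16 bits XOR to 0).

1111100000010011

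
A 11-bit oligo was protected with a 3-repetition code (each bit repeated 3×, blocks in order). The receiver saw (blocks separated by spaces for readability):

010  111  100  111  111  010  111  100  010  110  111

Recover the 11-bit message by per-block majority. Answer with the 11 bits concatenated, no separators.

Block 1 (010): 1 one → 0
Block 2 (111): 3 ones → 1
Block 3 (100): 1 one → 0
Block 4 (111): 3 ones → 1
Block 5 (111): 3 ones → 1
Block 6 (010): 1 one → 0
Block 7 (111): 3 ones → 1
Block 8 (100): 1 one → 0
Block 9 (010): 1 one → 0
Block 10 (110): 2 ones → 1
Block 11 (111): 3 ones → 1

01011010011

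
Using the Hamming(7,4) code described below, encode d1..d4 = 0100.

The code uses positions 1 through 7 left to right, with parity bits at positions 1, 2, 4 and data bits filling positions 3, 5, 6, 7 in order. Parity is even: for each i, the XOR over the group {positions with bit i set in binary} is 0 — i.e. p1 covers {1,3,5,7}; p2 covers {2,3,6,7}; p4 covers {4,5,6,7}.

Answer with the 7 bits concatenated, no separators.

Place data at non-parity positions: p1 p2 0 p4 1 0 0
p1 (pos 1,3,5,7): XOR of data positions = 0⊕1⊕0 = 1
p2 (pos 2,3,6,7): XOR of data positions = 0⊕0⊕0 = 0
p4 (pos 4,5,6,7): XOR of data positions = 1⊕0⊕0 = 1
Codeword: 1001100

1001100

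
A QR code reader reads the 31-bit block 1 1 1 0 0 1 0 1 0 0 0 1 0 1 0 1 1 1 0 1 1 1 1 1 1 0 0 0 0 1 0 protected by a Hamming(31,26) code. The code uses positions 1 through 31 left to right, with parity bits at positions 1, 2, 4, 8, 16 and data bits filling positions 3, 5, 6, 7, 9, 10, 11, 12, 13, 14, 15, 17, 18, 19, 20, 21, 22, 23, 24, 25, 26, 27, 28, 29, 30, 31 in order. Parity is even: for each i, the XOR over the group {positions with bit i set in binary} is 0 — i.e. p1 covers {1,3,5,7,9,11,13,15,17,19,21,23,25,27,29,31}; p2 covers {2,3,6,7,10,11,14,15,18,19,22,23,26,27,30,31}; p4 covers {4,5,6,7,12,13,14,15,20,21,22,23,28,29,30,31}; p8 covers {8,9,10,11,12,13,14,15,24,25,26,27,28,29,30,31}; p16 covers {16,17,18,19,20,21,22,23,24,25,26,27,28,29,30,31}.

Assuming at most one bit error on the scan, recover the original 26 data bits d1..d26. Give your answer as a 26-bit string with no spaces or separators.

s1 (pos 1,3,5,7,9,11,13,15,17,19,21,23,25,27,29,31): 1⊕1⊕0⊕0⊕0⊕0⊕0⊕0⊕1⊕0⊕1⊕1⊕1⊕0⊕0⊕0 = 0
s2 (pos 2,3,6,7,10,11,14,15,18,19,22,23,26,27,30,31): 1⊕1⊕1⊕0⊕0⊕0⊕1⊕0⊕1⊕0⊕1⊕1⊕0⊕0⊕1⊕0 = 0
s4 (pos 4,5,6,7,12,13,14,15,20,21,22,23,28,29,30,31): 0⊕0⊕1⊕0⊕1⊕0⊕1⊕0⊕1⊕1⊕1⊕1⊕0⊕0⊕1⊕0 = 0
s8 (pos 8,9,10,11,12,13,14,15,24,25,26,27,28,29,30,31): 1⊕0⊕0⊕0⊕1⊕0⊕1⊕0⊕1⊕1⊕0⊕0⊕0⊕0⊕1⊕0 = 0
s16 (pos 16,17,18,19,20,21,22,23,24,25,26,27,28,29,30,31): 1⊕1⊕1⊕0⊕1⊕1⊕1⊕1⊕1⊕1⊕0⊕0⊕0⊕0⊕1⊕0 = 0
Syndrome s16…s1 = 00000 → no error.
Read data bits from positions 3,5,6,7,9,10,11,12,13,14,15,17,18,19,20,21,22,23,24,25,26,27,28,29,30,31: 10100001010110111111000010

10100001010110111111000010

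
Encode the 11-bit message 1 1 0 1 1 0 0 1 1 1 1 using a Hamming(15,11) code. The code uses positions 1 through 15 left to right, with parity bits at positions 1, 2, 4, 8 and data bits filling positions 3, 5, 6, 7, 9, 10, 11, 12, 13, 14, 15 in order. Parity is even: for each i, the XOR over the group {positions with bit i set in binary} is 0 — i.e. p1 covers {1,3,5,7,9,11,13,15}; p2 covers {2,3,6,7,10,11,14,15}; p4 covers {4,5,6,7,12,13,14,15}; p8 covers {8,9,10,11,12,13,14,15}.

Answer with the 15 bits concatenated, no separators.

Place data at non-parity positions: p1 p2 1 p4 1 0 1 p8 1 0 0 1 1 1 1
p1 (pos 1,3,5,7,9,11,13,15): XOR of data positions = 1⊕1⊕1⊕1⊕0⊕1⊕1 = 0
p2 (pos 2,3,6,7,10,11,14,15): XOR of data positions = 1⊕0⊕1⊕0⊕0⊕1⊕1 = 0
p4 (pos 4,5,6,7,12,13,14,15): XOR of data positions = 1⊕0⊕1⊕1⊕1⊕1⊕1 = 0
p8 (pos 8,9,10,11,12,13,14,15): XOR of data positions = 1⊕0⊕0⊕1⊕1⊕1⊕1 = 1
Codeword: 001010111001111

001010111001111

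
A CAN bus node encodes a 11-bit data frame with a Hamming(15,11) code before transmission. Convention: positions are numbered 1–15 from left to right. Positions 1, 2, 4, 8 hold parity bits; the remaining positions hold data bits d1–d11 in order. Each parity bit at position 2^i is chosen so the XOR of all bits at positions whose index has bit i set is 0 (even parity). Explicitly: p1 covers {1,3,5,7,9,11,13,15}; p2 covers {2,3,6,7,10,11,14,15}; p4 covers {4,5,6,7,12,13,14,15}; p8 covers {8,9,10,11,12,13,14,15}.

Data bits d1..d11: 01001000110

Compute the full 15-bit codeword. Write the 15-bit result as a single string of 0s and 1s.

Place data at non-parity positions: p1 p2 0 p4 1 0 0 p8 1 0 0 0 1 1 0
p1 (pos 1,3,5,7,9,11,13,15): XOR of data positions = 0⊕1⊕0⊕1⊕0⊕1⊕0 = 1
p2 (pos 2,3,6,7,10,11,14,15): XOR of data positions = 0⊕0⊕0⊕0⊕0⊕1⊕0 = 1
p4 (pos 4,5,6,7,12,13,14,15): XOR of data positions = 1⊕0⊕0⊕0⊕1⊕1⊕0 = 1
p8 (pos 8,9,10,11,12,13,14,15): XOR of data positions = 1⊕0⊕0⊕0⊕1⊕1⊕0 = 1
Codeword: 110110011000110

110110011000110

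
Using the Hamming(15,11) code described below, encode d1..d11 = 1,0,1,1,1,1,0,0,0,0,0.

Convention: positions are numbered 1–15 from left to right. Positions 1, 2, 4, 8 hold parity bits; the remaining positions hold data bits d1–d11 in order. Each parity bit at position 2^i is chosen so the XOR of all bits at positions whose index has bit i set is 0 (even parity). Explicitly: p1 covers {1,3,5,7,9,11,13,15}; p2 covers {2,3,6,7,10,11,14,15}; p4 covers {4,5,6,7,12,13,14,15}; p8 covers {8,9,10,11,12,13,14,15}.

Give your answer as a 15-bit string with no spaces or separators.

101001101100000

Place data at non-parity positions: p1 p2 1 p4 0 1 1 p8 1 1 0 0 0 0 0
p1 (pos 1,3,5,7,9,11,13,15): XOR of data positions = 1⊕0⊕1⊕1⊕0⊕0⊕0 = 1
p2 (pos 2,3,6,7,10,11,14,15): XOR of data positions = 1⊕1⊕1⊕1⊕0⊕0⊕0 = 0
p4 (pos 4,5,6,7,12,13,14,15): XOR of data positions = 0⊕1⊕1⊕0⊕0⊕0⊕0 = 0
p8 (pos 8,9,10,11,12,13,14,15): XOR of data positions = 1⊕1⊕0⊕0⊕0⊕0⊕0 = 0
Codeword: 101001101100000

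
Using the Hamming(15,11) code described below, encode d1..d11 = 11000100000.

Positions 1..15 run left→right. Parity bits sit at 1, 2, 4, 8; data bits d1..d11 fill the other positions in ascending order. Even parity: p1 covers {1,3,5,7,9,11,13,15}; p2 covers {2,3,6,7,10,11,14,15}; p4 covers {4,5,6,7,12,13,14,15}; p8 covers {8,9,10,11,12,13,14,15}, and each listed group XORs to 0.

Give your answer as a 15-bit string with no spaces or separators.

Place data at non-parity positions: p1 p2 1 p4 1 0 0 p8 0 1 0 0 0 0 0
p1 (pos 1,3,5,7,9,11,13,15): XOR of data positions = 1⊕1⊕0⊕0⊕0⊕0⊕0 = 0
p2 (pos 2,3,6,7,10,11,14,15): XOR of data positions = 1⊕0⊕0⊕1⊕0⊕0⊕0 = 0
p4 (pos 4,5,6,7,12,13,14,15): XOR of data positions = 1⊕0⊕0⊕0⊕0⊕0⊕0 = 1
p8 (pos 8,9,10,11,12,13,14,15): XOR of data positions = 0⊕1⊕0⊕0⊕0⊕0⊕0 = 1
Codeword: 001110010100000

001110010100000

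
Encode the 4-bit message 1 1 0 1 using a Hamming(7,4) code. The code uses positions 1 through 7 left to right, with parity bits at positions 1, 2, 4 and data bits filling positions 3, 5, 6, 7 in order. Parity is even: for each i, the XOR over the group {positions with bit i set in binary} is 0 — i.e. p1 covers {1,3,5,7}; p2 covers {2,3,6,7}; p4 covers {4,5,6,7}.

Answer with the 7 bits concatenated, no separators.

1010101

Place data at non-parity positions: p1 p2 1 p4 1 0 1
p1 (pos 1,3,5,7): XOR of data positions = 1⊕1⊕1 = 1
p2 (pos 2,3,6,7): XOR of data positions = 1⊕0⊕1 = 0
p4 (pos 4,5,6,7): XOR of data positions = 1⊕0⊕1 = 0
Codeword: 1010101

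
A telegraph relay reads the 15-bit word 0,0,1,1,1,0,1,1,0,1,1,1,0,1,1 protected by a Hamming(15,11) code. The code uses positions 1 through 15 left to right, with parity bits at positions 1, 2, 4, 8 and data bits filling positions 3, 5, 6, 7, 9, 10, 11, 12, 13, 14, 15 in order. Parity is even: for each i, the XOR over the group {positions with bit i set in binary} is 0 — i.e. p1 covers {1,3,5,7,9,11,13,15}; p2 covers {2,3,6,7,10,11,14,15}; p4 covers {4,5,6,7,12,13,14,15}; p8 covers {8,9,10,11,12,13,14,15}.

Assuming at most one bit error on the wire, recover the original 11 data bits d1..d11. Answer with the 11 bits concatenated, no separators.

s1 (pos 1,3,5,7,9,11,13,15): 0⊕1⊕1⊕1⊕0⊕1⊕0⊕1 = 1
s2 (pos 2,3,6,7,10,11,14,15): 0⊕1⊕0⊕1⊕1⊕1⊕1⊕1 = 0
s4 (pos 4,5,6,7,12,13,14,15): 1⊕1⊕0⊕1⊕1⊕0⊕1⊕1 = 0
s8 (pos 8,9,10,11,12,13,14,15): 1⊕0⊕1⊕1⊕1⊕0⊕1⊕1 = 0
Syndrome s8…s1 = 0001 → error at position 1.
Flip position 1: 001110110111011 → 101110110111011
Read data bits from positions 3,5,6,7,9,10,11,12,13,14,15: 11010111011

11010111011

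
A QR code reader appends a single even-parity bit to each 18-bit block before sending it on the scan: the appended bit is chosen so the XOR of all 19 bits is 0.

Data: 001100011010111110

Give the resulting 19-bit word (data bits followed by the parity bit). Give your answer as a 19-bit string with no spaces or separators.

XOR of the 18 data bits: 0⊕0⊕1⊕1⊕0⊕0⊕0⊕1⊕1⊕0⊕1⊕0⊕1⊕1⊕1⊕1⊕1⊕0 = 0
Parity bit = 0 (so all 19 bits XOR to 0).

0011000110101111100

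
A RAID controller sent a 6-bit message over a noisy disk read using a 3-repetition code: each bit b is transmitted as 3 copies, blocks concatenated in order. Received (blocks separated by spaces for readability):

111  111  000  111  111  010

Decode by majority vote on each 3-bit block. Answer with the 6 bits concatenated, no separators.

Block 1 (111): 3 ones → 1
Block 2 (111): 3 ones → 1
Block 3 (000): 0 ones → 0
Block 4 (111): 3 ones → 1
Block 5 (111): 3 ones → 1
Block 6 (010): 1 one → 0

110110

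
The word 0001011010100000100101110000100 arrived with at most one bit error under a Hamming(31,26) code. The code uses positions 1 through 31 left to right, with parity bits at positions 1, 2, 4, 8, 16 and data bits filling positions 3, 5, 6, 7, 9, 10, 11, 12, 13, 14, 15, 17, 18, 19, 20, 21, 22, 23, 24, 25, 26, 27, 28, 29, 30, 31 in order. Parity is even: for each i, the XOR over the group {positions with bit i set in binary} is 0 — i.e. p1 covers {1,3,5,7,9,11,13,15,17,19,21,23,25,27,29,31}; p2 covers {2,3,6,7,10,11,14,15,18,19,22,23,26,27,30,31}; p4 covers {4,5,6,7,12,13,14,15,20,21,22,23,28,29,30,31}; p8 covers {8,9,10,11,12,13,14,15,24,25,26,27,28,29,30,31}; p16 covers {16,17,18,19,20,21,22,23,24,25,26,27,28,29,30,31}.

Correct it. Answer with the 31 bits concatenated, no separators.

0001001010100000100101110000100

s1 (pos 1,3,5,7,9,11,13,15,17,19,21,23,25,27,29,31): 0⊕0⊕0⊕1⊕1⊕1⊕0⊕0⊕1⊕0⊕0⊕1⊕0⊕0⊕1⊕0 = 0
s2 (pos 2,3,6,7,10,11,14,15,18,19,22,23,26,27,30,31): 0⊕0⊕1⊕1⊕0⊕1⊕0⊕0⊕0⊕0⊕1⊕1⊕0⊕0⊕0⊕0 = 1
s4 (pos 4,5,6,7,12,13,14,15,20,21,22,23,28,29,30,31): 1⊕0⊕1⊕1⊕0⊕0⊕0⊕0⊕1⊕0⊕1⊕1⊕0⊕1⊕0⊕0 = 1
s8 (pos 8,9,10,11,12,13,14,15,24,25,26,27,28,29,30,31): 0⊕1⊕0⊕1⊕0⊕0⊕0⊕0⊕1⊕0⊕0⊕0⊕0⊕1⊕0⊕0 = 0
s16 (pos 16,17,18,19,20,21,22,23,24,25,26,27,28,29,30,31): 0⊕1⊕0⊕0⊕1⊕0⊕1⊕1⊕1⊕0⊕0⊕0⊕0⊕1⊕0⊕0 = 0
Syndrome s16…s1 = 00110 → error at position 6.
Flip position 6: 0001011010100000100101110000100 → 0001001010100000100101110000100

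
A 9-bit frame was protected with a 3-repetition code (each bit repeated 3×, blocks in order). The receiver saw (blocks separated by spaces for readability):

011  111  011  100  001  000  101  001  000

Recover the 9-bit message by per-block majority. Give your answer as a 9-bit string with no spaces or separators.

Block 1 (011): 2 ones → 1
Block 2 (111): 3 ones → 1
Block 3 (011): 2 ones → 1
Block 4 (100): 1 one → 0
Block 5 (001): 1 one → 0
Block 6 (000): 0 ones → 0
Block 7 (101): 2 ones → 1
Block 8 (001): 1 one → 0
Block 9 (000): 0 ones → 0

111000100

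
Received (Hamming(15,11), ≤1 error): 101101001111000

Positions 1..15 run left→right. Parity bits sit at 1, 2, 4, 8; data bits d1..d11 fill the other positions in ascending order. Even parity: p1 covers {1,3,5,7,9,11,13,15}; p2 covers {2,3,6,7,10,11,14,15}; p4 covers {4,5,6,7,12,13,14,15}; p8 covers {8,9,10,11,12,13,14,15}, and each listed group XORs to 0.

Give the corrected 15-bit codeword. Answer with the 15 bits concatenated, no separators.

s1 (pos 1,3,5,7,9,11,13,15): 1⊕1⊕0⊕0⊕1⊕1⊕0⊕0 = 0
s2 (pos 2,3,6,7,10,11,14,15): 0⊕1⊕1⊕0⊕1⊕1⊕0⊕0 = 0
s4 (pos 4,5,6,7,12,13,14,15): 1⊕0⊕1⊕0⊕1⊕0⊕0⊕0 = 1
s8 (pos 8,9,10,11,12,13,14,15): 0⊕1⊕1⊕1⊕1⊕0⊕0⊕0 = 0
Syndrome s8…s1 = 0100 → error at position 4.
Flip position 4: 101101001111000 → 101001001111000

101001001111000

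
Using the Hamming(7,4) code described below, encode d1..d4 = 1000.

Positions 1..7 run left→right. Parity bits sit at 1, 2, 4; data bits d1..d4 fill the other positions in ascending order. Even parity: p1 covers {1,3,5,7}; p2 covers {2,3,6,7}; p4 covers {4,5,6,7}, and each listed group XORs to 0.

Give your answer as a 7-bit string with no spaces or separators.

Place data at non-parity positions: p1 p2 1 p4 0 0 0
p1 (pos 1,3,5,7): XOR of data positions = 1⊕0⊕0 = 1
p2 (pos 2,3,6,7): XOR of data positions = 1⊕0⊕0 = 1
p4 (pos 4,5,6,7): XOR of data positions = 0⊕0⊕0 = 0
Codeword: 1110000

1110000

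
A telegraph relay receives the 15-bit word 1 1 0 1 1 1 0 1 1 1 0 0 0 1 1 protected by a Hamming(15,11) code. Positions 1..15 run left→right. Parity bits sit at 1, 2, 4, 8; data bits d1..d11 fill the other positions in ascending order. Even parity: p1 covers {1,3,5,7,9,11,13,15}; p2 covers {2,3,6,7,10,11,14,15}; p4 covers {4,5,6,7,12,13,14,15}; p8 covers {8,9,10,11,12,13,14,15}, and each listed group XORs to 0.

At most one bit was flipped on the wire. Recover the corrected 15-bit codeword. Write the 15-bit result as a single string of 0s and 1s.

s1 (pos 1,3,5,7,9,11,13,15): 1⊕0⊕1⊕0⊕1⊕0⊕0⊕1 = 0
s2 (pos 2,3,6,7,10,11,14,15): 1⊕0⊕1⊕0⊕1⊕0⊕1⊕1 = 1
s4 (pos 4,5,6,7,12,13,14,15): 1⊕1⊕1⊕0⊕0⊕0⊕1⊕1 = 1
s8 (pos 8,9,10,11,12,13,14,15): 1⊕1⊕1⊕0⊕0⊕0⊕1⊕1 = 1
Syndrome s8…s1 = 1110 → error at position 14.
Flip position 14: 110111011100011 → 110111011100001

110111011100001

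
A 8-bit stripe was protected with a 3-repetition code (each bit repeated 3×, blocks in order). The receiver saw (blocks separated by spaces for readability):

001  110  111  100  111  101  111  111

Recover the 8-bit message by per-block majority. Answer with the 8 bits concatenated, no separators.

Block 1 (001): 1 one → 0
Block 2 (110): 2 ones → 1
Block 3 (111): 3 ones → 1
Block 4 (100): 1 one → 0
Block 5 (111): 3 ones → 1
Block 6 (101): 2 ones → 1
Block 7 (111): 3 ones → 1
Block 8 (111): 3 ones → 1

01101111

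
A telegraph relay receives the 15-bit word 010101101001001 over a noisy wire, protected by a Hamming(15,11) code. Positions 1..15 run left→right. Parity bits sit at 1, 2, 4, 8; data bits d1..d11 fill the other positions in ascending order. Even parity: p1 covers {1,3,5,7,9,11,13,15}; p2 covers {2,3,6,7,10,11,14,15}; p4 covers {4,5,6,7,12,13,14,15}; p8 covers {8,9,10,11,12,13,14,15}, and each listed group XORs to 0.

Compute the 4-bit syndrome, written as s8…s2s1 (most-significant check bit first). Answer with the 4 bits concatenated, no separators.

s1 (pos 1,3,5,7,9,11,13,15): 0⊕0⊕0⊕1⊕1⊕0⊕0⊕1 = 1
s2 (pos 2,3,6,7,10,11,14,15): 1⊕0⊕1⊕1⊕0⊕0⊕0⊕1 = 0
s4 (pos 4,5,6,7,12,13,14,15): 1⊕0⊕1⊕1⊕1⊕0⊕0⊕1 = 1
s8 (pos 8,9,10,11,12,13,14,15): 0⊕1⊕0⊕0⊕1⊕0⊕0⊕1 = 1
Syndrome s8…s1 = 1101 → error at position 13.

1101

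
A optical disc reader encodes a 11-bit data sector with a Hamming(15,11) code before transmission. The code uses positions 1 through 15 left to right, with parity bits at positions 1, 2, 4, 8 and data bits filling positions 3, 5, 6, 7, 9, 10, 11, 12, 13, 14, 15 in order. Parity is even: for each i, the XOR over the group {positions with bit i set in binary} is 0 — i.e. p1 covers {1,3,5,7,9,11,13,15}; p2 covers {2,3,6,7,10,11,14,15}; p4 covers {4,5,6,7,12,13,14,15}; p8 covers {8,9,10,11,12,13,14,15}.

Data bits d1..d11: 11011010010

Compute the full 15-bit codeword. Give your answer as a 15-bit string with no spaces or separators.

Place data at non-parity positions: p1 p2 1 p4 1 0 1 p8 1 0 1 0 0 1 0
p1 (pos 1,3,5,7,9,11,13,15): XOR of data positions = 1⊕1⊕1⊕1⊕1⊕0⊕0 = 1
p2 (pos 2,3,6,7,10,11,14,15): XOR of data positions = 1⊕0⊕1⊕0⊕1⊕1⊕0 = 0
p4 (pos 4,5,6,7,12,13,14,15): XOR of data positions = 1⊕0⊕1⊕0⊕0⊕1⊕0 = 1
p8 (pos 8,9,10,11,12,13,14,15): XOR of data positions = 1⊕0⊕1⊕0⊕0⊕1⊕0 = 1
Codeword: 101110111010010

101110111010010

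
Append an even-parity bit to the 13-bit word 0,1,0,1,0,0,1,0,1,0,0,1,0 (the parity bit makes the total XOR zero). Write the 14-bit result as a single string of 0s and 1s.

01010010100101

XOR of the 13 data bits: 0⊕1⊕0⊕1⊕0⊕0⊕1⊕0⊕1⊕0⊕0⊕1⊕0 = 1
Parity bit = 1 (so all 14 bits XOR to 0).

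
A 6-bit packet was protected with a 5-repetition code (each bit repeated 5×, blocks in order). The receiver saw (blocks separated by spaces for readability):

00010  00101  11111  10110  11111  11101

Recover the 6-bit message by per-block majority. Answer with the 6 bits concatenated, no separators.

Block 1 (00010): 1 one → 0
Block 2 (00101): 2 ones → 0
Block 3 (11111): 5 ones → 1
Block 4 (10110): 3 ones → 1
Block 5 (11111): 5 ones → 1
Block 6 (11101): 4 ones → 1

001111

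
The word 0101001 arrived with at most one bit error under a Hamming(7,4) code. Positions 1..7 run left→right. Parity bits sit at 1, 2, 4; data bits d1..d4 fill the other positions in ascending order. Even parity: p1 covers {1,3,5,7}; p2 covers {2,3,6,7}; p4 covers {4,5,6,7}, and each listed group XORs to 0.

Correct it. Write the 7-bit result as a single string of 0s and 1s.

s1 (pos 1,3,5,7): 0⊕0⊕0⊕1 = 1
s2 (pos 2,3,6,7): 1⊕0⊕0⊕1 = 0
s4 (pos 4,5,6,7): 1⊕0⊕0⊕1 = 0
Syndrome s4…s1 = 001 → error at position 1.
Flip position 1: 0101001 → 1101001

1101001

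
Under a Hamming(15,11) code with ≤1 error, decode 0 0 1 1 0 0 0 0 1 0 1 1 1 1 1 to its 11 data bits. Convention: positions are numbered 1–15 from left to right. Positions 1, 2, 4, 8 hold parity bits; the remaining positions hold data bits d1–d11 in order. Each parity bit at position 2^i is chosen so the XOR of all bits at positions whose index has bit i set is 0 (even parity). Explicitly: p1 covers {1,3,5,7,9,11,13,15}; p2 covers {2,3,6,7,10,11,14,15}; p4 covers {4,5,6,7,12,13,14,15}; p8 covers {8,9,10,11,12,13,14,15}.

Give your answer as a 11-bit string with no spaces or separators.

s1 (pos 1,3,5,7,9,11,13,15): 0⊕1⊕0⊕0⊕1⊕1⊕1⊕1 = 1
s2 (pos 2,3,6,7,10,11,14,15): 0⊕1⊕0⊕0⊕0⊕1⊕1⊕1 = 0
s4 (pos 4,5,6,7,12,13,14,15): 1⊕0⊕0⊕0⊕1⊕1⊕1⊕1 = 1
s8 (pos 8,9,10,11,12,13,14,15): 0⊕1⊕0⊕1⊕1⊕1⊕1⊕1 = 0
Syndrome s8…s1 = 0101 → error at position 5.
Flip position 5: 001100001011111 → 001110001011111
Read data bits from positions 3,5,6,7,9,10,11,12,13,14,15: 11001011111

11001011111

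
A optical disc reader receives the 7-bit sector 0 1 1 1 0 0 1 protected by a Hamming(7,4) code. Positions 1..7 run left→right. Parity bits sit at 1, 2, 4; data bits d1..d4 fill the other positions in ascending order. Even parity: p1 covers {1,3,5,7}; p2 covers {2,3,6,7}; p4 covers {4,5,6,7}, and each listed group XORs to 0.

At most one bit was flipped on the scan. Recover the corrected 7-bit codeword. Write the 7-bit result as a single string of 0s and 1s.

s1 (pos 1,3,5,7): 0⊕1⊕0⊕1 = 0
s2 (pos 2,3,6,7): 1⊕1⊕0⊕1 = 1
s4 (pos 4,5,6,7): 1⊕0⊕0⊕1 = 0
Syndrome s4…s1 = 010 → error at position 2.
Flip position 2: 0111001 → 0011001

0011001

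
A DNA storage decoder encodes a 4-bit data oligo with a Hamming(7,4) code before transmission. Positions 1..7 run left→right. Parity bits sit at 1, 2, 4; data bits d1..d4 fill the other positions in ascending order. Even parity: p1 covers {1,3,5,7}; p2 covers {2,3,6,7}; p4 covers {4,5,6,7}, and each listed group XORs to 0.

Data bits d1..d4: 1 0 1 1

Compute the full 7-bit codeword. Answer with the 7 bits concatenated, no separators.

Place data at non-parity positions: p1 p2 1 p4 0 1 1
p1 (pos 1,3,5,7): XOR of data positions = 1⊕0⊕1 = 0
p2 (pos 2,3,6,7): XOR of data positions = 1⊕1⊕1 = 1
p4 (pos 4,5,6,7): XOR of data positions = 0⊕1⊕1 = 0
Codeword: 0110011

0110011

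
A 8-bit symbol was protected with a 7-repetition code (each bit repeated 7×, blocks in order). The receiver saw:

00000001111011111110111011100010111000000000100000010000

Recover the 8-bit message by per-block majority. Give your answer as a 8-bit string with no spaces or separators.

Block 1 (0000000): 0 ones → 0
Block 2 (1111011): 6 ones → 1
Block 3 (1111101): 6 ones → 1
Block 4 (1101110): 5 ones → 1
Block 5 (0010111): 4 ones → 1
Block 6 (0000000): 0 ones → 0
Block 7 (0010000): 1 one → 0
Block 8 (0010000): 1 one → 0

01111000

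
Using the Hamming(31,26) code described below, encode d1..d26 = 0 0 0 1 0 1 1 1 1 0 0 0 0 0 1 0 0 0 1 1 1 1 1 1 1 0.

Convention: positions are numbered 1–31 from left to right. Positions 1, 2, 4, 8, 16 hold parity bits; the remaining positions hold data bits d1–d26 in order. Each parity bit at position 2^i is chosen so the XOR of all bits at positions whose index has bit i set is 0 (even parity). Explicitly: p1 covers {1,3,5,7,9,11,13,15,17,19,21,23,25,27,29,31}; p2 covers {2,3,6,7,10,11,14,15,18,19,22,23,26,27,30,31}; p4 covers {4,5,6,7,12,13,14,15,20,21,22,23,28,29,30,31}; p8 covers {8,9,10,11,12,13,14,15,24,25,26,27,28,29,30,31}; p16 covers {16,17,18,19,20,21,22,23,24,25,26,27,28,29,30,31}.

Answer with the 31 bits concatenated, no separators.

Place data at non-parity positions: p1 p2 0 p4 0 0 1 p8 0 1 1 1 1 0 0 p16 0 0 0 1 0 0 0 1 1 1 1 1 1 1 0
p1 (pos 1,3,5,7,9,11,13,15,17,19,21,23,25,27,29,31): XOR of data positions = 0⊕0⊕1⊕0⊕1⊕1⊕0⊕0⊕0⊕0⊕0⊕1⊕1⊕1⊕0 = 0
p2 (pos 2,3,6,7,10,11,14,15,18,19,22,23,26,27,30,31): XOR of data positions = 0⊕0⊕1⊕1⊕1⊕0⊕0⊕0⊕0⊕0⊕0⊕1⊕1⊕1⊕0 = 0
p4 (pos 4,5,6,7,12,13,14,15,20,21,22,23,28,29,30,31): XOR of data positions = 0⊕0⊕1⊕1⊕1⊕0⊕0⊕1⊕0⊕0⊕0⊕1⊕1⊕1⊕0 = 1
p8 (pos 8,9,10,11,12,13,14,15,24,25,26,27,28,29,30,31): XOR of data positions = 0⊕1⊕1⊕1⊕1⊕0⊕0⊕1⊕1⊕1⊕1⊕1⊕1⊕1⊕0 = 1
p16 (pos 16,17,18,19,20,21,22,23,24,25,26,27,28,29,30,31): XOR of data positions = 0⊕0⊕0⊕1⊕0⊕0⊕0⊕1⊕1⊕1⊕1⊕1⊕1⊕1⊕0 = 0
Codeword: 0001001101111000000100011111110

0001001101111000000100011111110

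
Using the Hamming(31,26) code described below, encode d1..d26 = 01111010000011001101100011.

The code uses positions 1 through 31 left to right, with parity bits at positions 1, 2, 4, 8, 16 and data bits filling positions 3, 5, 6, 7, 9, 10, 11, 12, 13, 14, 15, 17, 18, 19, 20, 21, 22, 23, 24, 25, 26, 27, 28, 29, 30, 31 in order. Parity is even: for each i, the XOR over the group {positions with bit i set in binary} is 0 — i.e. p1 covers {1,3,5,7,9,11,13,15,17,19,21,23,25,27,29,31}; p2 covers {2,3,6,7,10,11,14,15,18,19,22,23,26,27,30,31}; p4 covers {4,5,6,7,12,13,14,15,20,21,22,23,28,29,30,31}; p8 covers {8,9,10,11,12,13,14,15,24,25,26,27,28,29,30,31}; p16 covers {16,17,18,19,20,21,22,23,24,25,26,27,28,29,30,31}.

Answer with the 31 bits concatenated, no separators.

Place data at non-parity positions: p1 p2 0 p4 1 1 1 p8 1 0 1 0 0 0 0 p16 0 1 1 0 0 1 1 0 1 1 0 0 0 1 1
p1 (pos 1,3,5,7,9,11,13,15,17,19,21,23,25,27,29,31): XOR of data positions = 0⊕1⊕1⊕1⊕1⊕0⊕0⊕0⊕1⊕0⊕1⊕1⊕0⊕0⊕1 = 0
p2 (pos 2,3,6,7,10,11,14,15,18,19,22,23,26,27,30,31): XOR of data positions = 0⊕1⊕1⊕0⊕1⊕0⊕0⊕1⊕1⊕1⊕1⊕1⊕0⊕1⊕1 = 0
p4 (pos 4,5,6,7,12,13,14,15,20,21,22,23,28,29,30,31): XOR of data positions = 1⊕1⊕1⊕0⊕0⊕0⊕0⊕0⊕0⊕1⊕1⊕0⊕0⊕1⊕1 = 1
p8 (pos 8,9,10,11,12,13,14,15,24,25,26,27,28,29,30,31): XOR of data positions = 1⊕0⊕1⊕0⊕0⊕0⊕0⊕0⊕1⊕1⊕0⊕0⊕0⊕1⊕1 = 0
p16 (pos 16,17,18,19,20,21,22,23,24,25,26,27,28,29,30,31): XOR of data positions = 0⊕1⊕1⊕0⊕0⊕1⊕1⊕0⊕1⊕1⊕0⊕0⊕0⊕1⊕1 = 0
Codeword: 0001111010100000011001101100011

0001111010100000011001101100011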